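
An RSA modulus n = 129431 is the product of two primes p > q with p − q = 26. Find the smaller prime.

347

Since p = q + 26, we have 129431 = q(q + 26), so q² + 26q − 129431 = 0.
Discriminant: 26² + 4·129431 = 676 + 517724 = 518400; √518400 = 720.
q = (−26 + 720)/2 = 347, and p = q + 26 = 373.
Check: 347 · 373 = 129431.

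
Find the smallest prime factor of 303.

3

303 is odd.
Digit sum 6, divisible by 3.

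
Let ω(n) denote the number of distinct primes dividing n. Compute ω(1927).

1927 = 41 · 47
1927 = 41 · 47, which has 2 distinct prime factors.

2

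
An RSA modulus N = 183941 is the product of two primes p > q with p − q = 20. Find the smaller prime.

Since p = q + 20, we have 183941 = q(q + 20), so q² + 20q − 183941 = 0.
Discriminant: 20² + 4·183941 = 400 + 735764 = 736164; √736164 = 858.
q = (−20 + 858)/2 = 419, and p = q + 20 = 439.
Check: 419 · 439 = 183941.

419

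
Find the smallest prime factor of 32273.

59

32273 is odd.
Digit sum 17, not divisible by 3.
Ends in 3: not divisible by 5.
7: 32273 = 7·4610 + 3
11: 32273 = 11·2933 + 10
13: 32273 = 13·2482 + 7
17: 32273 = 17·1898 + 7
19: 32273 = 19·1698 + 11
23: 32273 = 23·1403 + 4
29: 32273 = 29·1112 + 25
31: 32273 = 31·1041 + 2
37: 32273 = 37·872 + 9
41: 32273 = 41·787 + 6
43: 32273 = 43·750 + 23
47: 32273 = 47·686 + 31
53: 32273 = 53·608 + 49
59: 32273 = 59·547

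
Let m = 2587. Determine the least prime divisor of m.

13

2587 is odd.
Digit sum 22, not divisible by 3.
Ends in 7: not divisible by 5.
7: 2587 = 7·369 + 4
11: 2587 = 11·235 + 2
13: 2587 = 13·199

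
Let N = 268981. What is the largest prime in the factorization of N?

268981 = 47 · 5723
5723 = 59 · 97
97 is prime.
So 268981 = 47 · 59 · 97; the largest prime factor is 97.

97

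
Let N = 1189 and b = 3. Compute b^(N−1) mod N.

3^1 ≡ 3 (mod 1189)
3^2 ≡ 3^2 = 9 ≡ 9 (mod 1189)
3^4 ≡ 9^2 = 81 ≡ 81 (mod 1189)
3^8 ≡ 81^2 = 6561 ≡ 616 (mod 1189)
3^16 ≡ 616^2 = 379456 ≡ 165 (mod 1189)
3^32 ≡ 165^2 = 27225 ≡ 1067 (mod 1189)
3^64 ≡ 1067^2 = 1138489 ≡ 616 (mod 1189)
3^128 ≡ 616^2 = 379456 ≡ 165 (mod 1189)
3^256 ≡ 165^2 = 27225 ≡ 1067 (mod 1189)
3^512 ≡ 1067^2 = 1138489 ≡ 616 (mod 1189)
3^1024 ≡ 616^2 = 379456 ≡ 165 (mod 1189)
1188 = 1024 + 128 + 32 + 4 in binary powers of 2.
So 3^1188 ≡ 165 · 165 · 1067 · 81 ≡ 1147 (mod 1189).
Since 1147 ≠ 1, base 3 is a Fermat witness: 1189 is composite.

1147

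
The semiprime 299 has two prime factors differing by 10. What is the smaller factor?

Since p = q + 10, we have 299 = q(q + 10), so q² + 10q − 299 = 0.
Discriminant: 10² + 4·299 = 100 + 1196 = 1296; √1296 = 36.
q = (−10 + 36)/2 = 13, and p = q + 10 = 23.
Check: 13 · 23 = 299.

13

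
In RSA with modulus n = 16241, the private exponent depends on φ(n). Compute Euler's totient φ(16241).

Factor: 16241 = 109 · 149.
φ(16241) = (109−1) · (149−1) = 108 · 148 = 15984.

15984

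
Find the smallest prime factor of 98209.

98209 is odd.
Digit sum 28, not divisible by 3.
Ends in 9: not divisible by 5.
7: 98209 = 7·14029 + 6
11: 98209 = 11·8928 + 1
13: 98209 = 13·7554 + 7
17: 98209 = 17·5777

17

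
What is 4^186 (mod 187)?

4^1 ≡ 4 (mod 187)
4^2 ≡ 4^2 = 16 ≡ 16 (mod 187)
4^4 ≡ 16^2 = 256 ≡ 69 (mod 187)
4^8 ≡ 69^2 = 4761 ≡ 86 (mod 187)
4^16 ≡ 86^2 = 7396 ≡ 103 (mod 187)
4^32 ≡ 103^2 = 10609 ≡ 137 (mod 187)
4^64 ≡ 137^2 = 18769 ≡ 69 (mod 187)
4^128 ≡ 69^2 = 4761 ≡ 86 (mod 187)
186 = 128 + 32 + 16 + 8 + 2 in binary powers of 2.
So 4^186 ≡ 86 · 137 · 103 · 86 · 16 ≡ 169 (mod 187).
Since 169 ≠ 1, base 4 is a Fermat witness: 187 is composite.

169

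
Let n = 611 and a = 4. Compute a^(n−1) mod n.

425

4^1 ≡ 4 (mod 611)
4^2 ≡ 4^2 = 16 ≡ 16 (mod 611)
4^4 ≡ 16^2 = 256 ≡ 256 (mod 611)
4^8 ≡ 256^2 = 65536 ≡ 159 (mod 611)
4^16 ≡ 159^2 = 25281 ≡ 230 (mod 611)
4^32 ≡ 230^2 = 52900 ≡ 354 (mod 611)
4^64 ≡ 354^2 = 125316 ≡ 61 (mod 611)
4^128 ≡ 61^2 = 3721 ≡ 55 (mod 611)
4^256 ≡ 55^2 = 3025 ≡ 581 (mod 611)
4^512 ≡ 581^2 = 337561 ≡ 289 (mod 611)
610 = 512 + 64 + 32 + 2 in binary powers of 2.
So 4^610 ≡ 289 · 61 · 354 · 16 ≡ 425 (mod 611).
Since 425 ≠ 1, base 4 is a Fermat witness: 611 is composite.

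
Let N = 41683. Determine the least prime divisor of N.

73

41683 is odd.
Digit sum 22, not divisible by 3.
Ends in 3: not divisible by 5.
7: 41683 = 7·5954 + 5
11: 41683 = 11·3789 + 4
13: 41683 = 13·3206 + 5
17: 41683 = 17·2451 + 16
19: 41683 = 19·2193 + 16
23: 41683 = 23·1812 + 7
29: 41683 = 29·1437 + 10
31: 41683 = 31·1344 + 19
37: 41683 = 37·1126 + 21
41: 41683 = 41·1016 + 27
43: 41683 = 43·969 + 16
47: 41683 = 47·886 + 41
53: 41683 = 53·786 + 25
59: 41683 = 59·706 + 29
61: 41683 = 61·683 + 20
67: 41683 = 67·622 + 9
71: 41683 = 71·587 + 6
73: 41683 = 73·571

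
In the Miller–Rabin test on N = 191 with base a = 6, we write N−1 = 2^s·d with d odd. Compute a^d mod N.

1

191 − 1 = 190 = 2^1 · 95, so d = 95.
6^1 ≡ 6 (mod 191)
6^2 ≡ 6^2 = 36 ≡ 36 (mod 191)
6^4 ≡ 36^2 = 1296 ≡ 150 (mod 191)
6^8 ≡ 150^2 = 22500 ≡ 153 (mod 191)
6^16 ≡ 153^2 = 23409 ≡ 107 (mod 191)
6^32 ≡ 107^2 = 11449 ≡ 180 (mod 191)
6^64 ≡ 180^2 = 32400 ≡ 121 (mod 191)
95 = 64 + 16 + 8 + 4 + 2 + 1 in binary powers of 2.
So 6^95 ≡ 121 · 107 · 153 · 150 · 36 · 6 ≡ 1 (mod 191).
Since 6^d ≡ 1 (mod 191), base 6 does not prove 191 composite.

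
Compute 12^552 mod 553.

12^1 ≡ 12 (mod 553)
12^2 ≡ 12^2 = 144 ≡ 144 (mod 553)
12^4 ≡ 144^2 = 20736 ≡ 275 (mod 553)
12^8 ≡ 275^2 = 75625 ≡ 417 (mod 553)
12^16 ≡ 417^2 = 173889 ≡ 247 (mod 553)
12^32 ≡ 247^2 = 61009 ≡ 179 (mod 553)
12^64 ≡ 179^2 = 32041 ≡ 520 (mod 553)
12^128 ≡ 520^2 = 270400 ≡ 536 (mod 553)
12^256 ≡ 536^2 = 287296 ≡ 289 (mod 553)
12^512 ≡ 289^2 = 83521 ≡ 18 (mod 553)
552 = 512 + 32 + 8 in binary powers of 2.
So 12^552 ≡ 18 · 179 · 417 ≡ 337 (mod 553).
Since 337 ≠ 1, base 12 is a Fermat witness: 553 is composite.

337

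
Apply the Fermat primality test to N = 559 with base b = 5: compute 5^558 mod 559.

428

5^1 ≡ 5 (mod 559)
5^2 ≡ 5^2 = 25 ≡ 25 (mod 559)
5^4 ≡ 25^2 = 625 ≡ 66 (mod 559)
5^8 ≡ 66^2 = 4356 ≡ 443 (mod 559)
5^16 ≡ 443^2 = 196249 ≡ 40 (mod 559)
5^32 ≡ 40^2 = 1600 ≡ 482 (mod 559)
5^64 ≡ 482^2 = 232324 ≡ 339 (mod 559)
5^128 ≡ 339^2 = 114921 ≡ 326 (mod 559)
5^256 ≡ 326^2 = 106276 ≡ 66 (mod 559)
5^512 ≡ 66^2 = 4356 ≡ 443 (mod 559)
558 = 512 + 32 + 8 + 4 + 2 in binary powers of 2.
So 5^558 ≡ 443 · 482 · 443 · 66 · 25 ≡ 428 (mod 559).
Since 428 ≠ 1, base 5 is a Fermat witness: 559 is composite.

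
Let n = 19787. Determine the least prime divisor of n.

47

19787 is odd.
Digit sum 32, not divisible by 3.
Ends in 7: not divisible by 5.
7: 19787 = 7·2826 + 5
11: 19787 = 11·1798 + 9
13: 19787 = 13·1522 + 1
17: 19787 = 17·1163 + 16
19: 19787 = 19·1041 + 8
23: 19787 = 23·860 + 7
29: 19787 = 29·682 + 9
31: 19787 = 31·638 + 9
37: 19787 = 37·534 + 29
41: 19787 = 41·482 + 25
43: 19787 = 43·460 + 7
47: 19787 = 47·421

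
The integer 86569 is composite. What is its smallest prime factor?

86569 is odd.
Digit sum 34, not divisible by 3.
Ends in 9: not divisible by 5.
7: 86569 = 7·12367

7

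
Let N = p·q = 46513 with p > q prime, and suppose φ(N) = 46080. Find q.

φ(n) = (p−1)(q−1) = n − (p+q) + 1, so p + q = 46513 − 46080 + 1 = 434.
p and q are the roots of t² − 434t + 46513 = 0.
Discriminant: 434² − 4·46513 = 188356 − 186052 = 2304; √2304 = 48.
q = (434 − 48)/2 = 193, p = (434 + 48)/2 = 241.
Check: 193 · 241 = 46513.

193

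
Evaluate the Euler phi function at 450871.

430560

Factor: 450871 = 47 · 53 · 181.
φ(450871) = (47−1) · (53−1) · (181−1) = 46 · 52 · 180 = 430560.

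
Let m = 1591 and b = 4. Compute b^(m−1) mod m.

692

4^1 ≡ 4 (mod 1591)
4^2 ≡ 4^2 = 16 ≡ 16 (mod 1591)
4^4 ≡ 16^2 = 256 ≡ 256 (mod 1591)
4^8 ≡ 256^2 = 65536 ≡ 305 (mod 1591)
4^16 ≡ 305^2 = 93025 ≡ 747 (mod 1591)
4^32 ≡ 747^2 = 558009 ≡ 1159 (mod 1591)
4^64 ≡ 1159^2 = 1343281 ≡ 477 (mod 1591)
4^128 ≡ 477^2 = 227529 ≡ 16 (mod 1591)
4^256 ≡ 16^2 = 256 ≡ 256 (mod 1591)
4^512 ≡ 256^2 = 65536 ≡ 305 (mod 1591)
4^1024 ≡ 305^2 = 93025 ≡ 747 (mod 1591)
1590 = 1024 + 512 + 32 + 16 + 4 + 2 in binary powers of 2.
So 4^1590 ≡ 747 · 305 · 1159 · 747 · 256 · 16 ≡ 692 (mod 1591).
Since 692 ≠ 1, base 4 is a Fermat witness: 1591 is composite.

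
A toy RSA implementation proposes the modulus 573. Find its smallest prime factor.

573 is odd.
Digit sum 15, divisible by 3.

3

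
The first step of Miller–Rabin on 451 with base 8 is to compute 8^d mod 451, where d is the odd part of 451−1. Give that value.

296

451 − 1 = 450 = 2^1 · 225, so d = 225.
8^1 ≡ 8 (mod 451)
8^2 ≡ 8^2 = 64 ≡ 64 (mod 451)
8^4 ≡ 64^2 = 4096 ≡ 37 (mod 451)
8^8 ≡ 37^2 = 1369 ≡ 16 (mod 451)
8^16 ≡ 16^2 = 256 ≡ 256 (mod 451)
8^32 ≡ 256^2 = 65536 ≡ 141 (mod 451)
8^64 ≡ 141^2 = 19881 ≡ 37 (mod 451)
8^128 ≡ 37^2 = 1369 ≡ 16 (mod 451)
225 = 128 + 64 + 32 + 1 in binary powers of 2.
So 8^225 ≡ 16 · 37 · 141 · 8 ≡ 296 (mod 451).
Squaring chain: 296; never reaches −1, so base 8 is a Miller–Rabin witness that 451 is composite.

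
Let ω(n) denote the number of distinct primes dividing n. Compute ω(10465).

10465 = 5 · 2093
2093 = 7 · 299
299 = 13 · 23
10465 = 5 · 7 · 13 · 23, which has 4 distinct prime factors.

4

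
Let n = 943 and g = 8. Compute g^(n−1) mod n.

8^1 ≡ 8 (mod 943)
8^2 ≡ 8^2 = 64 ≡ 64 (mod 943)
8^4 ≡ 64^2 = 4096 ≡ 324 (mod 943)
8^8 ≡ 324^2 = 104976 ≡ 303 (mod 943)
8^16 ≡ 303^2 = 91809 ≡ 338 (mod 943)
8^32 ≡ 338^2 = 114244 ≡ 141 (mod 943)
8^64 ≡ 141^2 = 19881 ≡ 78 (mod 943)
8^128 ≡ 78^2 = 6084 ≡ 426 (mod 943)
8^256 ≡ 426^2 = 181476 ≡ 420 (mod 943)
8^512 ≡ 420^2 = 176400 ≡ 59 (mod 943)
942 = 512 + 256 + 128 + 32 + 8 + 4 + 2 in binary powers of 2.
So 8^942 ≡ 59 · 420 · 426 · 141 · 303 · 324 · 64 ≡ 679 (mod 943).
Since 679 ≠ 1, base 8 is a Fermat witness: 943 is composite.

679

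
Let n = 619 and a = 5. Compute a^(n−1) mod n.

5^1 ≡ 5 (mod 619)
5^2 ≡ 5^2 = 25 ≡ 25 (mod 619)
5^4 ≡ 25^2 = 625 ≡ 6 (mod 619)
5^8 ≡ 6^2 = 36 ≡ 36 (mod 619)
5^16 ≡ 36^2 = 1296 ≡ 58 (mod 619)
5^32 ≡ 58^2 = 3364 ≡ 269 (mod 619)
5^64 ≡ 269^2 = 72361 ≡ 557 (mod 619)
5^128 ≡ 557^2 = 310249 ≡ 130 (mod 619)
5^256 ≡ 130^2 = 16900 ≡ 187 (mod 619)
5^512 ≡ 187^2 = 34969 ≡ 305 (mod 619)
618 = 512 + 64 + 32 + 8 + 2 in binary powers of 2.
So 5^618 ≡ 305 · 557 · 269 · 36 · 25 ≡ 1 (mod 619).
Since the result is 1, base 5 gives no evidence that 619 is composite.

1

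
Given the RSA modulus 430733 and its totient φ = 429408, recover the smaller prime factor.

569

φ(n) = (p−1)(q−1) = n − (p+q) + 1, so p + q = 430733 − 429408 + 1 = 1326.
p and q are the roots of t² − 1326t + 430733 = 0.
Discriminant: 1326² − 4·430733 = 1758276 − 1722932 = 35344; √35344 = 188.
q = (1326 − 188)/2 = 569, p = (1326 + 188)/2 = 757.
Check: 569 · 757 = 430733.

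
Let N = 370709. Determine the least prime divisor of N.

370709 is odd.
Digit sum 26, not divisible by 3.
Ends in 9: not divisible by 5.
7: 370709 = 7·52958 + 3
11: 370709 = 11·33700 + 9
13: 370709 = 13·28516 + 1
17: 370709 = 17·21806 + 7
19: 370709 = 19·19511

19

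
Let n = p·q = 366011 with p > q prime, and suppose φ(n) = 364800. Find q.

φ(n) = (p−1)(q−1) = n − (p+q) + 1, so p + q = 366011 − 364800 + 1 = 1212.
p and q are the roots of t² − 1212t + 366011 = 0.
Discriminant: 1212² − 4·366011 = 1468944 − 1464044 = 4900; √4900 = 70.
q = (1212 − 70)/2 = 571, p = (1212 + 70)/2 = 641.
Check: 571 · 641 = 366011.

571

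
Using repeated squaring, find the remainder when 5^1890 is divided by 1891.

1

5^1 ≡ 5 (mod 1891)
5^2 ≡ 5^2 = 25 ≡ 25 (mod 1891)
5^4 ≡ 25^2 = 625 ≡ 625 (mod 1891)
5^8 ≡ 625^2 = 390625 ≡ 1079 (mod 1891)
5^16 ≡ 1079^2 = 1164241 ≡ 1276 (mod 1891)
5^32 ≡ 1276^2 = 1628176 ≡ 25 (mod 1891)
5^64 ≡ 25^2 = 625 ≡ 625 (mod 1891)
5^128 ≡ 625^2 = 390625 ≡ 1079 (mod 1891)
5^256 ≡ 1079^2 = 1164241 ≡ 1276 (mod 1891)
5^512 ≡ 1276^2 = 1628176 ≡ 25 (mod 1891)
5^1024 ≡ 25^2 = 625 ≡ 625 (mod 1891)
1890 = 1024 + 512 + 256 + 64 + 32 + 2 in binary powers of 2.
So 5^1890 ≡ 625 · 25 · 1276 · 625 · 25 · 25 ≡ 1 (mod 1891).
Since the result is 1, base 5 gives no evidence that 1891 is composite.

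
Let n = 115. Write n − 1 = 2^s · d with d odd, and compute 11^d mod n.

115 − 1 = 114 = 2^1 · 57, so d = 57.
11^1 ≡ 11 (mod 115)
11^2 ≡ 11^2 = 121 ≡ 6 (mod 115)
11^4 ≡ 6^2 = 36 ≡ 36 (mod 115)
11^8 ≡ 36^2 = 1296 ≡ 31 (mod 115)
11^16 ≡ 31^2 = 961 ≡ 41 (mod 115)
11^32 ≡ 41^2 = 1681 ≡ 71 (mod 115)
57 = 32 + 16 + 8 + 1 in binary powers of 2.
So 11^57 ≡ 71 · 41 · 31 · 11 ≡ 86 (mod 115).
Squaring chain: 86; never reaches −1, so base 11 is a Miller–Rabin witness that 115 is composite.

86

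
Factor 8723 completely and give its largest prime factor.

8723 = 11 · 793
793 = 13 · 61
61 is prime.
So 8723 = 11 · 13 · 61; the largest prime factor is 61.

61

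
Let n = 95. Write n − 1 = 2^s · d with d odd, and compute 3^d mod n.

95 − 1 = 94 = 2^1 · 47, so d = 47.
3^1 ≡ 3 (mod 95)
3^2 ≡ 3^2 = 9 ≡ 9 (mod 95)
3^4 ≡ 9^2 = 81 ≡ 81 (mod 95)
3^8 ≡ 81^2 = 6561 ≡ 6 (mod 95)
3^16 ≡ 6^2 = 36 ≡ 36 (mod 95)
3^32 ≡ 36^2 = 1296 ≡ 61 (mod 95)
47 = 32 + 8 + 4 + 2 + 1 in binary powers of 2.
So 3^47 ≡ 61 · 6 · 81 · 9 · 3 ≡ 67 (mod 95).
Squaring chain: 67; never reaches −1, so base 3 is a Miller–Rabin witness that 95 is composite.

67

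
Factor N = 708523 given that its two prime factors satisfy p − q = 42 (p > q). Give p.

863

Since p = q + 42, we have 708523 = q(q + 42), so q² + 42q − 708523 = 0.
Discriminant: 42² + 4·708523 = 1764 + 2834092 = 2835856; √2835856 = 1684.
q = (−42 + 1684)/2 = 821, and p = q + 42 = 863.
Check: 821 · 863 = 708523.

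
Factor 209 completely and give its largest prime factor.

19

209 = 11 · 19
19 is prime.
So 209 = 11 · 19; the largest prime factor is 19.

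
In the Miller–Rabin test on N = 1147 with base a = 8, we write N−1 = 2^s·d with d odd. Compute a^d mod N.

450

1147 − 1 = 1146 = 2^1 · 573, so d = 573.
8^1 ≡ 8 (mod 1147)
8^2 ≡ 8^2 = 64 ≡ 64 (mod 1147)
8^4 ≡ 64^2 = 4096 ≡ 655 (mod 1147)
8^8 ≡ 655^2 = 429025 ≡ 47 (mod 1147)
8^16 ≡ 47^2 = 2209 ≡ 1062 (mod 1147)
8^32 ≡ 1062^2 = 1127844 ≡ 343 (mod 1147)
8^64 ≡ 343^2 = 117649 ≡ 655 (mod 1147)
8^128 ≡ 655^2 = 429025 ≡ 47 (mod 1147)
8^256 ≡ 47^2 = 2209 ≡ 1062 (mod 1147)
8^512 ≡ 1062^2 = 1127844 ≡ 343 (mod 1147)
573 = 512 + 32 + 16 + 8 + 4 + 1 in binary powers of 2.
So 8^573 ≡ 343 · 343 · 1062 · 47 · 655 · 8 ≡ 450 (mod 1147).
Squaring chain: 450; never reaches −1, so base 8 is a Miller–Rabin witness that 1147 is composite.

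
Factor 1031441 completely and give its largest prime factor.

83

1031441 = 17 · 60673
60673 = 17 · 3569
3569 = 43 · 83
83 is prime.
So 1031441 = 17^2 · 43 · 83; the largest prime factor is 83.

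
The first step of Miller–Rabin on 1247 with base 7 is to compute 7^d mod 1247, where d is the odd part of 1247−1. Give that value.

639

1247 − 1 = 1246 = 2^1 · 623, so d = 623.
7^1 ≡ 7 (mod 1247)
7^2 ≡ 7^2 = 49 ≡ 49 (mod 1247)
7^4 ≡ 49^2 = 2401 ≡ 1154 (mod 1247)
7^8 ≡ 1154^2 = 1331716 ≡ 1167 (mod 1247)
7^16 ≡ 1167^2 = 1361889 ≡ 165 (mod 1247)
7^32 ≡ 165^2 = 27225 ≡ 1038 (mod 1247)
7^64 ≡ 1038^2 = 1077444 ≡ 36 (mod 1247)
7^128 ≡ 36^2 = 1296 ≡ 49 (mod 1247)
7^256 ≡ 49^2 = 2401 ≡ 1154 (mod 1247)
7^512 ≡ 1154^2 = 1331716 ≡ 1167 (mod 1247)
623 = 512 + 64 + 32 + 8 + 4 + 2 + 1 in binary powers of 2.
So 7^623 ≡ 1167 · 36 · 1038 · 1167 · 1154 · 49 · 7 ≡ 639 (mod 1247).
Squaring chain: 639; never reaches −1, so base 7 is a Miller–Rabin witness that 1247 is composite.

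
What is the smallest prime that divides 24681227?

24681227 is odd.
Digit sum 32, not divisible by 3.
Ends in 7: not divisible by 5.
7: 24681227 = 7·3525889 + 4
11: 24681227 = 11·2243747 + 10
13: 24681227 = 13·1898555 + 12
17: 24681227 = 17·1451836 + 15
19: 24681227 = 19·1299011 + 18
23: 24681227 = 23·1073096 + 19
29: 24681227 = 29·851076 + 23
31: 24681227 = 31·796168 + 19
37: 24681227 = 37·667060 + 7
41: 24681227 = 41·601981 + 6
43: 24681227 = 43·573982 + 1
47: 24681227 = 47·525132 + 23
53: 24681227 = 53·465683 + 28
59: 24681227 = 59·418325 + 52
61: 24681227 = 61·404610 + 17
67: 24681227 = 67·368376 + 35
71: 24681227 = 71·347622 + 65
73: 24681227 = 73·338099

73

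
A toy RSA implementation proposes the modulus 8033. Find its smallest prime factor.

29

8033 is odd.
Digit sum 14, not divisible by 3.
Ends in 3: not divisible by 5.
7: 8033 = 7·1147 + 4
11: 8033 = 11·730 + 3
13: 8033 = 13·617 + 12
17: 8033 = 17·472 + 9
19: 8033 = 19·422 + 15
23: 8033 = 23·349 + 6
29: 8033 = 29·277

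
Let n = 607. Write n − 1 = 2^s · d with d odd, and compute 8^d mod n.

1

607 − 1 = 606 = 2^1 · 303, so d = 303.
8^1 ≡ 8 (mod 607)
8^2 ≡ 8^2 = 64 ≡ 64 (mod 607)
8^4 ≡ 64^2 = 4096 ≡ 454 (mod 607)
8^8 ≡ 454^2 = 206116 ≡ 343 (mod 607)
8^16 ≡ 343^2 = 117649 ≡ 498 (mod 607)
8^32 ≡ 498^2 = 248004 ≡ 348 (mod 607)
8^64 ≡ 348^2 = 121104 ≡ 311 (mod 607)
8^128 ≡ 311^2 = 96721 ≡ 208 (mod 607)
8^256 ≡ 208^2 = 43264 ≡ 167 (mod 607)
303 = 256 + 32 + 8 + 4 + 2 + 1 in binary powers of 2.
So 8^303 ≡ 167 · 348 · 343 · 454 · 64 · 8 ≡ 1 (mod 607).
Since 8^d ≡ 1 (mod 607), base 8 does not prove 607 composite.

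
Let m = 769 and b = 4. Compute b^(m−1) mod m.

4^1 ≡ 4 (mod 769)
4^2 ≡ 4^2 = 16 ≡ 16 (mod 769)
4^4 ≡ 16^2 = 256 ≡ 256 (mod 769)
4^8 ≡ 256^2 = 65536 ≡ 171 (mod 769)
4^16 ≡ 171^2 = 29241 ≡ 19 (mod 769)
4^32 ≡ 19^2 = 361 ≡ 361 (mod 769)
4^64 ≡ 361^2 = 130321 ≡ 360 (mod 769)
4^128 ≡ 360^2 = 129600 ≡ 408 (mod 769)
4^256 ≡ 408^2 = 166464 ≡ 360 (mod 769)
4^512 ≡ 360^2 = 129600 ≡ 408 (mod 769)
768 = 512 + 256 in binary powers of 2.
So 4^768 ≡ 408 · 360 ≡ 1 (mod 769).
Since the result is 1, base 4 gives no evidence that 769 is composite.

1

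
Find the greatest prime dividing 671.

61

671 = 11 · 61
61 is prime.
So 671 = 11 · 61; the largest prime factor is 61.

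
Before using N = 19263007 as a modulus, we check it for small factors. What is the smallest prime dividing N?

61

19263007 is odd.
Digit sum 28, not divisible by 3.
Ends in 7: not divisible by 5.
7: 19263007 = 7·2751858 + 1
11: 19263007 = 11·1751182 + 5
13: 19263007 = 13·1481769 + 10
17: 19263007 = 17·1133118 + 1
19: 19263007 = 19·1013842 + 9
23: 19263007 = 23·837522 + 1
29: 19263007 = 29·664241 + 18
31: 19263007 = 31·621387 + 10
37: 19263007 = 37·520621 + 30
41: 19263007 = 41·469829 + 18
43: 19263007 = 43·447976 + 39
47: 19263007 = 47·409851 + 10
53: 19263007 = 53·363452 + 51
59: 19263007 = 59·326491 + 38
61: 19263007 = 61·315787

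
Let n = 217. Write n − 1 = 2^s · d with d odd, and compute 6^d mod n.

216

217 − 1 = 216 = 2^3 · 27, so d = 27.
6^1 ≡ 6 (mod 217)
6^2 ≡ 6^2 = 36 ≡ 36 (mod 217)
6^4 ≡ 36^2 = 1296 ≡ 211 (mod 217)
6^8 ≡ 211^2 = 44521 ≡ 36 (mod 217)
6^16 ≡ 36^2 = 1296 ≡ 211 (mod 217)
27 = 16 + 8 + 2 + 1 in binary powers of 2.
So 6^27 ≡ 211 · 36 · 36 · 6 ≡ 216 (mod 217).
Since 6^d ≡ 216 (mod 217), base 6 does not prove 217 composite.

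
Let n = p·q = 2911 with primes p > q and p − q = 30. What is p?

Since p = q + 30, we have 2911 = q(q + 30), so q² + 30q − 2911 = 0.
Discriminant: 30² + 4·2911 = 900 + 11644 = 12544; √12544 = 112.
q = (−30 + 112)/2 = 41, and p = q + 30 = 71.
Check: 41 · 71 = 2911.

71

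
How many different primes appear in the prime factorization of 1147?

1147 = 31 · 37
1147 = 31 · 37, which has 2 distinct prime factors.

2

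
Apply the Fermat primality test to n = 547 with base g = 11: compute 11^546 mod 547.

1

11^1 ≡ 11 (mod 547)
11^2 ≡ 11^2 = 121 ≡ 121 (mod 547)
11^4 ≡ 121^2 = 14641 ≡ 419 (mod 547)
11^8 ≡ 419^2 = 175561 ≡ 521 (mod 547)
11^16 ≡ 521^2 = 271441 ≡ 129 (mod 547)
11^32 ≡ 129^2 = 16641 ≡ 231 (mod 547)
11^64 ≡ 231^2 = 53361 ≡ 302 (mod 547)
11^128 ≡ 302^2 = 91204 ≡ 402 (mod 547)
11^256 ≡ 402^2 = 161604 ≡ 239 (mod 547)
11^512 ≡ 239^2 = 57121 ≡ 233 (mod 547)
546 = 512 + 32 + 2 in binary powers of 2.
So 11^546 ≡ 233 · 231 · 121 ≡ 1 (mod 547).
Since the result is 1, base 11 gives no evidence that 547 is composite.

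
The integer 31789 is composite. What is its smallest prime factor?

31789 is odd.
Digit sum 28, not divisible by 3.
Ends in 9: not divisible by 5.
7: 31789 = 7·4541 + 2
11: 31789 = 11·2889 + 10
13: 31789 = 13·2445 + 4
17: 31789 = 17·1869 + 16
19: 31789 = 19·1673 + 2
23: 31789 = 23·1382 + 3
29: 31789 = 29·1096 + 5
31: 31789 = 31·1025 + 14
37: 31789 = 37·859 + 6
41: 31789 = 41·775 + 14
43: 31789 = 43·739 + 12
47: 31789 = 47·676 + 17
53: 31789 = 53·599 + 42
59: 31789 = 59·538 + 47
61: 31789 = 61·521 + 8
67: 31789 = 67·474 + 31
71: 31789 = 71·447 + 52
73: 31789 = 73·435 + 34
79: 31789 = 79·402 + 31
83: 31789 = 83·383

83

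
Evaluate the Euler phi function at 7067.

6840

Factor: 7067 = 37 · 191.
φ(7067) = (37−1) · (191−1) = 36 · 190 = 6840.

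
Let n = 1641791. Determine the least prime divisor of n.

1641791 is odd.
Digit sum 29, not divisible by 3.
Ends in 1: not divisible by 5.
7: 1641791 = 7·234541 + 4
11: 1641791 = 11·149253 + 8
13: 1641791 = 13·126291 + 8
17: 1641791 = 17·96575 + 16
19: 1641791 = 19·86410 + 1
23: 1641791 = 23·71382 + 5
29: 1641791 = 29·56613 + 14
31: 1641791 = 31·52961

31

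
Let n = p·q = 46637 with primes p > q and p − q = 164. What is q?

149

Since p = q + 164, we have 46637 = q(q + 164), so q² + 164q − 46637 = 0.
Discriminant: 164² + 4·46637 = 26896 + 186548 = 213444; √213444 = 462.
q = (−164 + 462)/2 = 149, and p = q + 164 = 313.
Check: 149 · 313 = 46637.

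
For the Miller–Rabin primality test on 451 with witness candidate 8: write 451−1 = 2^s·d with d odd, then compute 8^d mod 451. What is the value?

296

451 − 1 = 450 = 2^1 · 225, so d = 225.
8^1 ≡ 8 (mod 451)
8^2 ≡ 8^2 = 64 ≡ 64 (mod 451)
8^4 ≡ 64^2 = 4096 ≡ 37 (mod 451)
8^8 ≡ 37^2 = 1369 ≡ 16 (mod 451)
8^16 ≡ 16^2 = 256 ≡ 256 (mod 451)
8^32 ≡ 256^2 = 65536 ≡ 141 (mod 451)
8^64 ≡ 141^2 = 19881 ≡ 37 (mod 451)
8^128 ≡ 37^2 = 1369 ≡ 16 (mod 451)
225 = 128 + 64 + 32 + 1 in binary powers of 2.
So 8^225 ≡ 16 · 37 · 141 · 8 ≡ 296 (mod 451).
Squaring chain: 296; never reaches −1, so base 8 is a Miller–Rabin witness that 451 is composite.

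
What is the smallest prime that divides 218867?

11

218867 is odd.
Digit sum 32, not divisible by 3.
Ends in 7: not divisible by 5.
7: 218867 = 7·31266 + 5
11: 218867 = 11·19897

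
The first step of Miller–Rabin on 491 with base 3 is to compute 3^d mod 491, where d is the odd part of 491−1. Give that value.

1

491 − 1 = 490 = 2^1 · 245, so d = 245.
3^1 ≡ 3 (mod 491)
3^2 ≡ 3^2 = 9 ≡ 9 (mod 491)
3^4 ≡ 9^2 = 81 ≡ 81 (mod 491)
3^8 ≡ 81^2 = 6561 ≡ 178 (mod 491)
3^16 ≡ 178^2 = 31684 ≡ 260 (mod 491)
3^32 ≡ 260^2 = 67600 ≡ 333 (mod 491)
3^64 ≡ 333^2 = 110889 ≡ 414 (mod 491)
3^128 ≡ 414^2 = 171396 ≡ 37 (mod 491)
245 = 128 + 64 + 32 + 16 + 4 + 1 in binary powers of 2.
So 3^245 ≡ 37 · 414 · 333 · 260 · 81 · 3 ≡ 1 (mod 491).
Since 3^d ≡ 1 (mod 491), base 3 does not prove 491 composite.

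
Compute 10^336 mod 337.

1

10^1 ≡ 10 (mod 337)
10^2 ≡ 10^2 = 100 ≡ 100 (mod 337)
10^4 ≡ 100^2 = 10000 ≡ 227 (mod 337)
10^8 ≡ 227^2 = 51529 ≡ 305 (mod 337)
10^16 ≡ 305^2 = 93025 ≡ 13 (mod 337)
10^32 ≡ 13^2 = 169 ≡ 169 (mod 337)
10^64 ≡ 169^2 = 28561 ≡ 253 (mod 337)
10^128 ≡ 253^2 = 64009 ≡ 316 (mod 337)
10^256 ≡ 316^2 = 99856 ≡ 104 (mod 337)
336 = 256 + 64 + 16 in binary powers of 2.
So 10^336 ≡ 104 · 253 · 13 ≡ 1 (mod 337).
Since the result is 1, base 10 gives no evidence that 337 is composite.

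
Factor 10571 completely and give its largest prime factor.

10571 = 11 · 961
961 = 31 · 31
31 = 31 · 1
So 10571 = 11 · 31^2; the largest prime factor is 31.

31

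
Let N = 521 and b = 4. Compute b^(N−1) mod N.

4^1 ≡ 4 (mod 521)
4^2 ≡ 4^2 = 16 ≡ 16 (mod 521)
4^4 ≡ 16^2 = 256 ≡ 256 (mod 521)
4^8 ≡ 256^2 = 65536 ≡ 411 (mod 521)
4^16 ≡ 411^2 = 168921 ≡ 117 (mod 521)
4^32 ≡ 117^2 = 13689 ≡ 143 (mod 521)
4^64 ≡ 143^2 = 20449 ≡ 130 (mod 521)
4^128 ≡ 130^2 = 16900 ≡ 228 (mod 521)
4^256 ≡ 228^2 = 51984 ≡ 405 (mod 521)
4^512 ≡ 405^2 = 164025 ≡ 431 (mod 521)
520 = 512 + 8 in binary powers of 2.
So 4^520 ≡ 431 · 411 ≡ 1 (mod 521).
Since the result is 1, base 4 gives no evidence that 521 is composite.

1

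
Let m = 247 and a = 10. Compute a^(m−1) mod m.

10^1 ≡ 10 (mod 247)
10^2 ≡ 10^2 = 100 ≡ 100 (mod 247)
10^4 ≡ 100^2 = 10000 ≡ 120 (mod 247)
10^8 ≡ 120^2 = 14400 ≡ 74 (mod 247)
10^16 ≡ 74^2 = 5476 ≡ 42 (mod 247)
10^32 ≡ 42^2 = 1764 ≡ 35 (mod 247)
10^64 ≡ 35^2 = 1225 ≡ 237 (mod 247)
10^128 ≡ 237^2 = 56169 ≡ 100 (mod 247)
246 = 128 + 64 + 32 + 16 + 4 + 2 in binary powers of 2.
So 10^246 ≡ 100 · 237 · 35 · 42 · 120 · 100 ≡ 235 (mod 247).
Since 235 ≠ 1, base 10 is a Fermat witness: 247 is composite.

235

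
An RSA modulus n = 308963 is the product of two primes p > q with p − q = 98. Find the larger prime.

607

Since p = q + 98, we have 308963 = q(q + 98), so q² + 98q − 308963 = 0.
Discriminant: 98² + 4·308963 = 9604 + 1235852 = 1245456; √1245456 = 1116.
q = (−98 + 1116)/2 = 509, and p = q + 98 = 607.
Check: 509 · 607 = 308963.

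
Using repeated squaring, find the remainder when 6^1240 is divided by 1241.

951

6^1 ≡ 6 (mod 1241)
6^2 ≡ 6^2 = 36 ≡ 36 (mod 1241)
6^4 ≡ 36^2 = 1296 ≡ 55 (mod 1241)
6^8 ≡ 55^2 = 3025 ≡ 543 (mod 1241)
6^16 ≡ 543^2 = 294849 ≡ 732 (mod 1241)
6^32 ≡ 732^2 = 535824 ≡ 953 (mod 1241)
6^64 ≡ 953^2 = 908209 ≡ 1038 (mod 1241)
6^128 ≡ 1038^2 = 1077444 ≡ 256 (mod 1241)
6^256 ≡ 256^2 = 65536 ≡ 1004 (mod 1241)
6^512 ≡ 1004^2 = 1008016 ≡ 324 (mod 1241)
6^1024 ≡ 324^2 = 104976 ≡ 732 (mod 1241)
1240 = 1024 + 128 + 64 + 16 + 8 in binary powers of 2.
So 6^1240 ≡ 732 · 256 · 1038 · 732 · 543 ≡ 951 (mod 1241).
Since 951 ≠ 1, base 6 is a Fermat witness: 1241 is composite.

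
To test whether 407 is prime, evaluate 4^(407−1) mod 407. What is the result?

70

4^1 ≡ 4 (mod 407)
4^2 ≡ 4^2 = 16 ≡ 16 (mod 407)
4^4 ≡ 16^2 = 256 ≡ 256 (mod 407)
4^8 ≡ 256^2 = 65536 ≡ 9 (mod 407)
4^16 ≡ 9^2 = 81 ≡ 81 (mod 407)
4^32 ≡ 81^2 = 6561 ≡ 49 (mod 407)
4^64 ≡ 49^2 = 2401 ≡ 366 (mod 407)
4^128 ≡ 366^2 = 133956 ≡ 53 (mod 407)
4^256 ≡ 53^2 = 2809 ≡ 367 (mod 407)
406 = 256 + 128 + 16 + 4 + 2 in binary powers of 2.
So 4^406 ≡ 367 · 53 · 81 · 256 · 16 ≡ 70 (mod 407).
Since 70 ≠ 1, base 4 is a Fermat witness: 407 is composite.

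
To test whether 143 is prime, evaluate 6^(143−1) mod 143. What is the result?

69

6^1 ≡ 6 (mod 143)
6^2 ≡ 6^2 = 36 ≡ 36 (mod 143)
6^4 ≡ 36^2 = 1296 ≡ 9 (mod 143)
6^8 ≡ 9^2 = 81 ≡ 81 (mod 143)
6^16 ≡ 81^2 = 6561 ≡ 126 (mod 143)
6^32 ≡ 126^2 = 15876 ≡ 3 (mod 143)
6^64 ≡ 3^2 = 9 ≡ 9 (mod 143)
6^128 ≡ 9^2 = 81 ≡ 81 (mod 143)
142 = 128 + 8 + 4 + 2 in binary powers of 2.
So 6^142 ≡ 81 · 81 · 9 · 36 ≡ 69 (mod 143).
Since 69 ≠ 1, base 6 is a Fermat witness: 143 is composite.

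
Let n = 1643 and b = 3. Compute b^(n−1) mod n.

820

3^1 ≡ 3 (mod 1643)
3^2 ≡ 3^2 = 9 ≡ 9 (mod 1643)
3^4 ≡ 9^2 = 81 ≡ 81 (mod 1643)
3^8 ≡ 81^2 = 6561 ≡ 1632 (mod 1643)
3^16 ≡ 1632^2 = 2663424 ≡ 121 (mod 1643)
3^32 ≡ 121^2 = 14641 ≡ 1497 (mod 1643)
3^64 ≡ 1497^2 = 2241009 ≡ 1600 (mod 1643)
3^128 ≡ 1600^2 = 2560000 ≡ 206 (mod 1643)
3^256 ≡ 206^2 = 42436 ≡ 1361 (mod 1643)
3^512 ≡ 1361^2 = 1852321 ≡ 660 (mod 1643)
3^1024 ≡ 660^2 = 435600 ≡ 205 (mod 1643)
1642 = 1024 + 512 + 64 + 32 + 8 + 2 in binary powers of 2.
So 3^1642 ≡ 205 · 660 · 1600 · 1497 · 1632 · 9 ≡ 820 (mod 1643).
Since 820 ≠ 1, base 3 is a Fermat witness: 1643 is composite.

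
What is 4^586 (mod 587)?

1

4^1 ≡ 4 (mod 587)
4^2 ≡ 4^2 = 16 ≡ 16 (mod 587)
4^4 ≡ 16^2 = 256 ≡ 256 (mod 587)
4^8 ≡ 256^2 = 65536 ≡ 379 (mod 587)
4^16 ≡ 379^2 = 143641 ≡ 413 (mod 587)
4^32 ≡ 413^2 = 170569 ≡ 339 (mod 587)
4^64 ≡ 339^2 = 114921 ≡ 456 (mod 587)
4^128 ≡ 456^2 = 207936 ≡ 138 (mod 587)
4^256 ≡ 138^2 = 19044 ≡ 260 (mod 587)
4^512 ≡ 260^2 = 67600 ≡ 95 (mod 587)
586 = 512 + 64 + 8 + 2 in binary powers of 2.
So 4^586 ≡ 95 · 456 · 379 · 16 ≡ 1 (mod 587).
Since the result is 1, base 4 gives no evidence that 587 is composite.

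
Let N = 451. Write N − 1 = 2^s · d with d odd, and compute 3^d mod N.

451 − 1 = 450 = 2^1 · 225, so d = 225.
3^1 ≡ 3 (mod 451)
3^2 ≡ 3^2 = 9 ≡ 9 (mod 451)
3^4 ≡ 9^2 = 81 ≡ 81 (mod 451)
3^8 ≡ 81^2 = 6561 ≡ 247 (mod 451)
3^16 ≡ 247^2 = 61009 ≡ 124 (mod 451)
3^32 ≡ 124^2 = 15376 ≡ 42 (mod 451)
3^64 ≡ 42^2 = 1764 ≡ 411 (mod 451)
3^128 ≡ 411^2 = 168921 ≡ 247 (mod 451)
225 = 128 + 64 + 32 + 1 in binary powers of 2.
So 3^225 ≡ 247 · 411 · 42 · 3 ≡ 331 (mod 451).
Squaring chain: 331; never reaches −1, so base 3 is a Miller–Rabin witness that 451 is composite.

331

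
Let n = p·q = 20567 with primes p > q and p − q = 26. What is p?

157

Since p = q + 26, we have 20567 = q(q + 26), so q² + 26q − 20567 = 0.
Discriminant: 26² + 4·20567 = 676 + 82268 = 82944; √82944 = 288.
q = (−26 + 288)/2 = 131, and p = q + 26 = 157.
Check: 131 · 157 = 20567.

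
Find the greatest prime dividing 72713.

89

72713 = 19 · 3827
3827 = 43 · 89
89 is prime.
So 72713 = 19 · 43 · 89; the largest prime factor is 89.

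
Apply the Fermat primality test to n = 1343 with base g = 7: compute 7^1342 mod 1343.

722

7^1 ≡ 7 (mod 1343)
7^2 ≡ 7^2 = 49 ≡ 49 (mod 1343)
7^4 ≡ 49^2 = 2401 ≡ 1058 (mod 1343)
7^8 ≡ 1058^2 = 1119364 ≡ 645 (mod 1343)
7^16 ≡ 645^2 = 416025 ≡ 1038 (mod 1343)
7^32 ≡ 1038^2 = 1077444 ≡ 358 (mod 1343)
7^64 ≡ 358^2 = 128164 ≡ 579 (mod 1343)
7^128 ≡ 579^2 = 335241 ≡ 834 (mod 1343)
7^256 ≡ 834^2 = 695556 ≡ 1225 (mod 1343)
7^512 ≡ 1225^2 = 1500625 ≡ 494 (mod 1343)
7^1024 ≡ 494^2 = 244036 ≡ 953 (mod 1343)
1342 = 1024 + 256 + 32 + 16 + 8 + 4 + 2 in binary powers of 2.
So 7^1342 ≡ 953 · 1225 · 358 · 1038 · 645 · 1058 · 49 ≡ 722 (mod 1343).
Since 722 ≠ 1, base 7 is a Fermat witness: 1343 is composite.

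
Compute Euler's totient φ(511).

432

Factor: 511 = 7 · 73.
φ(511) = (7−1) · (73−1) = 6 · 72 = 432.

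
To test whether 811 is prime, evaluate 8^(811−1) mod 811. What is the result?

1

8^1 ≡ 8 (mod 811)
8^2 ≡ 8^2 = 64 ≡ 64 (mod 811)
8^4 ≡ 64^2 = 4096 ≡ 41 (mod 811)
8^8 ≡ 41^2 = 1681 ≡ 59 (mod 811)
8^16 ≡ 59^2 = 3481 ≡ 237 (mod 811)
8^32 ≡ 237^2 = 56169 ≡ 210 (mod 811)
8^64 ≡ 210^2 = 44100 ≡ 306 (mod 811)
8^128 ≡ 306^2 = 93636 ≡ 371 (mod 811)
8^256 ≡ 371^2 = 137641 ≡ 582 (mod 811)
8^512 ≡ 582^2 = 338724 ≡ 537 (mod 811)
810 = 512 + 256 + 32 + 8 + 2 in binary powers of 2.
So 8^810 ≡ 537 · 582 · 210 · 59 · 64 ≡ 1 (mod 811).
Since the result is 1, base 8 gives no evidence that 811 is composite.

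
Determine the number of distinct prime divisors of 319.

319 = 11 · 29
319 = 11 · 29, which has 2 distinct prime factors.

2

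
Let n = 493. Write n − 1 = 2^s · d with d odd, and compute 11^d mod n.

97

493 − 1 = 492 = 2^2 · 123, so d = 123.
11^1 ≡ 11 (mod 493)
11^2 ≡ 11^2 = 121 ≡ 121 (mod 493)
11^4 ≡ 121^2 = 14641 ≡ 344 (mod 493)
11^8 ≡ 344^2 = 118336 ≡ 16 (mod 493)
11^16 ≡ 16^2 = 256 ≡ 256 (mod 493)
11^32 ≡ 256^2 = 65536 ≡ 460 (mod 493)
11^64 ≡ 460^2 = 211600 ≡ 103 (mod 493)
123 = 64 + 32 + 16 + 8 + 2 + 1 in binary powers of 2.
So 11^123 ≡ 103 · 460 · 256 · 16 · 121 · 11 ≡ 97 (mod 493).
Squaring chain: 97 → 42; never reaches −1, so base 11 is a Miller–Rabin witness that 493 is composite.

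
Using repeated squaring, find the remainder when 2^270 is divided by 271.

2^1 ≡ 2 (mod 271)
2^2 ≡ 2^2 = 4 ≡ 4 (mod 271)
2^4 ≡ 4^2 = 16 ≡ 16 (mod 271)
2^8 ≡ 16^2 = 256 ≡ 256 (mod 271)
2^16 ≡ 256^2 = 65536 ≡ 225 (mod 271)
2^32 ≡ 225^2 = 50625 ≡ 219 (mod 271)
2^64 ≡ 219^2 = 47961 ≡ 265 (mod 271)
2^128 ≡ 265^2 = 70225 ≡ 36 (mod 271)
2^256 ≡ 36^2 = 1296 ≡ 212 (mod 271)
270 = 256 + 8 + 4 + 2 in binary powers of 2.
So 2^270 ≡ 212 · 256 · 16 · 4 ≡ 1 (mod 271).
Since the result is 1, base 2 gives no evidence that 271 is composite.

1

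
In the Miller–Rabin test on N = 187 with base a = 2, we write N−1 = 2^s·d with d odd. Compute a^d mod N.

187 − 1 = 186 = 2^1 · 93, so d = 93.
2^1 ≡ 2 (mod 187)
2^2 ≡ 2^2 = 4 ≡ 4 (mod 187)
2^4 ≡ 4^2 = 16 ≡ 16 (mod 187)
2^8 ≡ 16^2 = 256 ≡ 69 (mod 187)
2^16 ≡ 69^2 = 4761 ≡ 86 (mod 187)
2^32 ≡ 86^2 = 7396 ≡ 103 (mod 187)
2^64 ≡ 103^2 = 10609 ≡ 137 (mod 187)
93 = 64 + 16 + 8 + 4 + 1 in binary powers of 2.
So 2^93 ≡ 137 · 86 · 69 · 16 · 2 ≡ 151 (mod 187).
Squaring chain: 151; never reaches −1, so base 2 is a Miller–Rabin witness that 187 is composite.

151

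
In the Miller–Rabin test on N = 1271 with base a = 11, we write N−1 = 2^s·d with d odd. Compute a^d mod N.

1271 − 1 = 1270 = 2^1 · 635, so d = 635.
11^1 ≡ 11 (mod 1271)
11^2 ≡ 11^2 = 121 ≡ 121 (mod 1271)
11^4 ≡ 121^2 = 14641 ≡ 660 (mod 1271)
11^8 ≡ 660^2 = 435600 ≡ 918 (mod 1271)
11^16 ≡ 918^2 = 842724 ≡ 51 (mod 1271)
11^32 ≡ 51^2 = 2601 ≡ 59 (mod 1271)
11^64 ≡ 59^2 = 3481 ≡ 939 (mod 1271)
11^128 ≡ 939^2 = 881721 ≡ 918 (mod 1271)
11^256 ≡ 918^2 = 842724 ≡ 51 (mod 1271)
11^512 ≡ 51^2 = 2601 ≡ 59 (mod 1271)
635 = 512 + 64 + 32 + 16 + 8 + 2 + 1 in binary powers of 2.
So 11^635 ≡ 59 · 939 · 59 · 51 · 918 · 121 · 11 ≡ 998 (mod 1271).
Squaring chain: 998; never reaches −1, so base 11 is a Miller–Rabin witness that 1271 is composite.

998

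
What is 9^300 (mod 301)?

9^1 ≡ 9 (mod 301)
9^2 ≡ 9^2 = 81 ≡ 81 (mod 301)
9^4 ≡ 81^2 = 6561 ≡ 240 (mod 301)
9^8 ≡ 240^2 = 57600 ≡ 109 (mod 301)
9^16 ≡ 109^2 = 11881 ≡ 142 (mod 301)
9^32 ≡ 142^2 = 20164 ≡ 298 (mod 301)
9^64 ≡ 298^2 = 88804 ≡ 9 (mod 301)
9^128 ≡ 9^2 = 81 ≡ 81 (mod 301)
9^256 ≡ 81^2 = 6561 ≡ 240 (mod 301)
300 = 256 + 32 + 8 + 4 in binary powers of 2.
So 9^300 ≡ 240 · 298 · 109 · 240 ≡ 176 (mod 301).
Since 176 ≠ 1, base 9 is a Fermat witness: 301 is composite.

176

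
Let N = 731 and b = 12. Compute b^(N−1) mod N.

12^1 ≡ 12 (mod 731)
12^2 ≡ 12^2 = 144 ≡ 144 (mod 731)
12^4 ≡ 144^2 = 20736 ≡ 268 (mod 731)
12^8 ≡ 268^2 = 71824 ≡ 186 (mod 731)
12^16 ≡ 186^2 = 34596 ≡ 239 (mod 731)
12^32 ≡ 239^2 = 57121 ≡ 103 (mod 731)
12^64 ≡ 103^2 = 10609 ≡ 375 (mod 731)
12^128 ≡ 375^2 = 140625 ≡ 273 (mod 731)
12^256 ≡ 273^2 = 74529 ≡ 698 (mod 731)
12^512 ≡ 698^2 = 487204 ≡ 358 (mod 731)
730 = 512 + 128 + 64 + 16 + 8 + 2 in binary powers of 2.
So 12^730 ≡ 358 · 273 · 375 · 239 · 186 · 144 ≡ 196 (mod 731).
Since 196 ≠ 1, base 12 is a Fermat witness: 731 is composite.

196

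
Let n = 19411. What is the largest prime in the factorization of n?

19411 = 7 · 2773
2773 = 47 · 59
59 is prime.
So 19411 = 7 · 47 · 59; the largest prime factor is 59.

59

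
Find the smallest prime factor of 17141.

61

17141 is odd.
Digit sum 14, not divisible by 3.
Ends in 1: not divisible by 5.
7: 17141 = 7·2448 + 5
11: 17141 = 11·1558 + 3
13: 17141 = 13·1318 + 7
17: 17141 = 17·1008 + 5
19: 17141 = 19·902 + 3
23: 17141 = 23·745 + 6
29: 17141 = 29·591 + 2
31: 17141 = 31·552 + 29
37: 17141 = 37·463 + 10
41: 17141 = 41·418 + 3
43: 17141 = 43·398 + 27
47: 17141 = 47·364 + 33
53: 17141 = 53·323 + 22
59: 17141 = 59·290 + 31
61: 17141 = 61·281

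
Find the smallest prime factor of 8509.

8509 is odd.
Digit sum 22, not divisible by 3.
Ends in 9: not divisible by 5.
7: 8509 = 7·1215 + 4
11: 8509 = 11·773 + 6
13: 8509 = 13·654 + 7
17: 8509 = 17·500 + 9
19: 8509 = 19·447 + 16
23: 8509 = 23·369 + 22
29: 8509 = 29·293 + 12
31: 8509 = 31·274 + 15
37: 8509 = 37·229 + 36
41: 8509 = 41·207 + 22
43: 8509 = 43·197 + 38
47: 8509 = 47·181 + 2
53: 8509 = 53·160 + 29
59: 8509 = 59·144 + 13
61: 8509 = 61·139 + 30
67: 8509 = 67·127

67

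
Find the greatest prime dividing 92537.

61

92537 = 37 · 2501
2501 = 41 · 61
61 is prime.
So 92537 = 37 · 41 · 61; the largest prime factor is 61.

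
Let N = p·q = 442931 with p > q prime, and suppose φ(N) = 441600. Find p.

691

φ(n) = (p−1)(q−1) = n − (p+q) + 1, so p + q = 442931 − 441600 + 1 = 1332.
p and q are the roots of t² − 1332t + 442931 = 0.
Discriminant: 1332² − 4·442931 = 1774224 − 1771724 = 2500; √2500 = 50.
q = (1332 − 50)/2 = 641, p = (1332 + 50)/2 = 691.
Check: 641 · 691 = 442931.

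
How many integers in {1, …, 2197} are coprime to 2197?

2028

Factor: 2197 = 13^3.
φ(2197) = 13^2·(13−1) = 2028.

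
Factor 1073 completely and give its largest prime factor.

1073 = 29 · 37
37 is prime.
So 1073 = 29 · 37; the largest prime factor is 37.

37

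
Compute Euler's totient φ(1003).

Factor: 1003 = 17 · 59.
φ(1003) = (17−1) · (59−1) = 16 · 58 = 928.

928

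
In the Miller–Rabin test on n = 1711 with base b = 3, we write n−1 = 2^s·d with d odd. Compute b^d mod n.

1711 − 1 = 1710 = 2^1 · 855, so d = 855.
3^1 ≡ 3 (mod 1711)
3^2 ≡ 3^2 = 9 ≡ 9 (mod 1711)
3^4 ≡ 9^2 = 81 ≡ 81 (mod 1711)
3^8 ≡ 81^2 = 6561 ≡ 1428 (mod 1711)
3^16 ≡ 1428^2 = 2039184 ≡ 1383 (mod 1711)
3^32 ≡ 1383^2 = 1912689 ≡ 1502 (mod 1711)
3^64 ≡ 1502^2 = 2256004 ≡ 906 (mod 1711)
3^128 ≡ 906^2 = 820836 ≡ 1267 (mod 1711)
3^256 ≡ 1267^2 = 1605289 ≡ 371 (mod 1711)
3^512 ≡ 371^2 = 137641 ≡ 761 (mod 1711)
855 = 512 + 256 + 64 + 16 + 4 + 2 + 1 in binary powers of 2.
So 3^855 ≡ 761 · 371 · 906 · 1383 · 81 · 9 · 3 ≡ 606 (mod 1711).
Squaring chain: 606; never reaches −1, so base 3 is a Miller–Rabin witness that 1711 is composite.

606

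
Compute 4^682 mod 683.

4^1 ≡ 4 (mod 683)
4^2 ≡ 4^2 = 16 ≡ 16 (mod 683)
4^4 ≡ 16^2 = 256 ≡ 256 (mod 683)
4^8 ≡ 256^2 = 65536 ≡ 651 (mod 683)
4^16 ≡ 651^2 = 423801 ≡ 341 (mod 683)
4^32 ≡ 341^2 = 116281 ≡ 171 (mod 683)
4^64 ≡ 171^2 = 29241 ≡ 555 (mod 683)
4^128 ≡ 555^2 = 308025 ≡ 675 (mod 683)
4^256 ≡ 675^2 = 455625 ≡ 64 (mod 683)
4^512 ≡ 64^2 = 4096 ≡ 681 (mod 683)
682 = 512 + 128 + 32 + 8 + 2 in binary powers of 2.
So 4^682 ≡ 681 · 675 · 171 · 651 · 16 ≡ 1 (mod 683).
Since the result is 1, base 4 gives no evidence that 683 is composite.

1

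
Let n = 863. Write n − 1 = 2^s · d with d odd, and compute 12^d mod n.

863 − 1 = 862 = 2^1 · 431, so d = 431.
12^1 ≡ 12 (mod 863)
12^2 ≡ 12^2 = 144 ≡ 144 (mod 863)
12^4 ≡ 144^2 = 20736 ≡ 24 (mod 863)
12^8 ≡ 24^2 = 576 ≡ 576 (mod 863)
12^16 ≡ 576^2 = 331776 ≡ 384 (mod 863)
12^32 ≡ 384^2 = 147456 ≡ 746 (mod 863)
12^64 ≡ 746^2 = 556516 ≡ 744 (mod 863)
12^128 ≡ 744^2 = 553536 ≡ 353 (mod 863)
12^256 ≡ 353^2 = 124609 ≡ 337 (mod 863)
431 = 256 + 128 + 32 + 8 + 4 + 2 + 1 in binary powers of 2.
So 12^431 ≡ 337 · 353 · 746 · 576 · 24 · 144 · 12 ≡ 1 (mod 863).
Since 12^d ≡ 1 (mod 863), base 12 does not prove 863 composite.

1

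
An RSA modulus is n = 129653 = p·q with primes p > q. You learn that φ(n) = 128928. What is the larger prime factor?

409

φ(n) = (p−1)(q−1) = n − (p+q) + 1, so p + q = 129653 − 128928 + 1 = 726.
p and q are the roots of t² − 726t + 129653 = 0.
Discriminant: 726² − 4·129653 = 527076 − 518612 = 8464; √8464 = 92.
q = (726 − 92)/2 = 317, p = (726 + 92)/2 = 409.
Check: 317 · 409 = 129653.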